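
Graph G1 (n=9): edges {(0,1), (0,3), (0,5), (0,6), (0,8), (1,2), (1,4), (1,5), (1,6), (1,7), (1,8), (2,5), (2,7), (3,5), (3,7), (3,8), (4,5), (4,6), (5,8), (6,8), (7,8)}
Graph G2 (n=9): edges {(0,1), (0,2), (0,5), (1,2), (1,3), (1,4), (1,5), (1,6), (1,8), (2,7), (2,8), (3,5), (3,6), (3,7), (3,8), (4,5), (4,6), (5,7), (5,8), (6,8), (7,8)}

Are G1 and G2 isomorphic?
Yes, isomorphic

The graphs are isomorphic.
One valid mapping φ: V(G1) → V(G2): 0→3, 1→1, 2→0, 3→7, 4→4, 5→5, 6→6, 7→2, 8→8

Verify φ preserves adjacency — for each edge of G1, its image is an edge of G2:
  (0,1) → (φ(0),φ(1)) = (1,3) ∈ E(G2) ✓
  (0,3) → (φ(0),φ(3)) = (3,7) ∈ E(G2) ✓
  (0,5) → (φ(0),φ(5)) = (3,5) ∈ E(G2) ✓
  (0,6) → (φ(0),φ(6)) = (3,6) ∈ E(G2) ✓
  (0,8) → (φ(0),φ(8)) = (3,8) ∈ E(G2) ✓
  (1,2) → (φ(1),φ(2)) = (0,1) ∈ E(G2) ✓
  (1,4) → (φ(1),φ(4)) = (1,4) ∈ E(G2) ✓
  (1,5) → (φ(1),φ(5)) = (1,5) ∈ E(G2) ✓
  (1,6) → (φ(1),φ(6)) = (1,6) ∈ E(G2) ✓
  (1,7) → (φ(1),φ(7)) = (1,2) ∈ E(G2) ✓
  (1,8) → (φ(1),φ(8)) = (1,8) ∈ E(G2) ✓
  (2,5) → (φ(2),φ(5)) = (0,5) ∈ E(G2) ✓
  (2,7) → (φ(2),φ(7)) = (0,2) ∈ E(G2) ✓
  (3,5) → (φ(3),φ(5)) = (5,7) ∈ E(G2) ✓
  (3,7) → (φ(3),φ(7)) = (2,7) ∈ E(G2) ✓
  (3,8) → (φ(3),φ(8)) = (7,8) ∈ E(G2) ✓
  (4,5) → (φ(4),φ(5)) = (4,5) ∈ E(G2) ✓
  (4,6) → (φ(4),φ(6)) = (4,6) ∈ E(G2) ✓
  (5,8) → (φ(5),φ(8)) = (5,8) ∈ E(G2) ✓
  (6,8) → (φ(6),φ(8)) = (6,8) ∈ E(G2) ✓
  (7,8) → (φ(7),φ(8)) = (2,8) ∈ E(G2) ✓
All 21 edges of G1 map to edges of G2, and |E(G1)| = |E(G2)| = 21, so φ is a bijection on edges as well as vertices. Hence G1 ≅ G2.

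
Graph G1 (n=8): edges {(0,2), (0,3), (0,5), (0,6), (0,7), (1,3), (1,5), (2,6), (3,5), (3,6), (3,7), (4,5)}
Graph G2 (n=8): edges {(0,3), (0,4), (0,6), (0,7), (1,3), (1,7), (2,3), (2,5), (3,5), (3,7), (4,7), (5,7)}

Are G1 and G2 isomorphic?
Yes, isomorphic

The graphs are isomorphic.
One valid mapping φ: V(G1) → V(G2): 0→3, 1→4, 2→2, 3→7, 4→6, 5→0, 6→5, 7→1

Verify φ preserves adjacency — for each edge of G1, its image is an edge of G2:
  (0,2) → (φ(0),φ(2)) = (2,3) ∈ E(G2) ✓
  (0,3) → (φ(0),φ(3)) = (3,7) ∈ E(G2) ✓
  (0,5) → (φ(0),φ(5)) = (0,3) ∈ E(G2) ✓
  (0,6) → (φ(0),φ(6)) = (3,5) ∈ E(G2) ✓
  (0,7) → (φ(0),φ(7)) = (1,3) ∈ E(G2) ✓
  (1,3) → (φ(1),φ(3)) = (4,7) ∈ E(G2) ✓
  (1,5) → (φ(1),φ(5)) = (0,4) ∈ E(G2) ✓
  (2,6) → (φ(2),φ(6)) = (2,5) ∈ E(G2) ✓
  (3,5) → (φ(3),φ(5)) = (0,7) ∈ E(G2) ✓
  (3,6) → (φ(3),φ(6)) = (5,7) ∈ E(G2) ✓
  (3,7) → (φ(3),φ(7)) = (1,7) ∈ E(G2) ✓
  (4,5) → (φ(4),φ(5)) = (0,6) ∈ E(G2) ✓
All 12 edges of G1 map to edges of G2, and |E(G1)| = |E(G2)| = 12, so φ is a bijection on edges as well as vertices. Hence G1 ≅ G2.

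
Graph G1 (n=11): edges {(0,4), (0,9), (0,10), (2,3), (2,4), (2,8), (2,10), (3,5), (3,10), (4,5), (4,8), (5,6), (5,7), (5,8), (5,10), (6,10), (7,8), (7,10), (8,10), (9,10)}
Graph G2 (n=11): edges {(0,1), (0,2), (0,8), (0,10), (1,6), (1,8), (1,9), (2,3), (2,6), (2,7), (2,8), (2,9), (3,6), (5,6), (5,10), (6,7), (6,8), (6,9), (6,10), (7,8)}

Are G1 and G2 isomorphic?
Yes, isomorphic

The graphs are isomorphic.
One valid mapping φ: V(G1) → V(G2): 0→10, 1→4, 2→1, 3→9, 4→0, 5→2, 6→3, 7→7, 8→8, 9→5, 10→6

Verify φ preserves adjacency — for each edge of G1, its image is an edge of G2:
  (0,4) → (φ(0),φ(4)) = (0,10) ∈ E(G2) ✓
  (0,9) → (φ(0),φ(9)) = (5,10) ∈ E(G2) ✓
  (0,10) → (φ(0),φ(10)) = (6,10) ∈ E(G2) ✓
  (2,3) → (φ(2),φ(3)) = (1,9) ∈ E(G2) ✓
  (2,4) → (φ(2),φ(4)) = (0,1) ∈ E(G2) ✓
  (2,8) → (φ(2),φ(8)) = (1,8) ∈ E(G2) ✓
  (2,10) → (φ(2),φ(10)) = (1,6) ∈ E(G2) ✓
  (3,5) → (φ(3),φ(5)) = (2,9) ∈ E(G2) ✓
  (3,10) → (φ(3),φ(10)) = (6,9) ∈ E(G2) ✓
  (4,5) → (φ(4),φ(5)) = (0,2) ∈ E(G2) ✓
  (4,8) → (φ(4),φ(8)) = (0,8) ∈ E(G2) ✓
  (5,6) → (φ(5),φ(6)) = (2,3) ∈ E(G2) ✓
  (5,7) → (φ(5),φ(7)) = (2,7) ∈ E(G2) ✓
  (5,8) → (φ(5),φ(8)) = (2,8) ∈ E(G2) ✓
  (5,10) → (φ(5),φ(10)) = (2,6) ∈ E(G2) ✓
  (6,10) → (φ(6),φ(10)) = (3,6) ∈ E(G2) ✓
  (7,8) → (φ(7),φ(8)) = (7,8) ∈ E(G2) ✓
  (7,10) → (φ(7),φ(10)) = (6,7) ∈ E(G2) ✓
  (8,10) → (φ(8),φ(10)) = (6,8) ∈ E(G2) ✓
  (9,10) → (φ(9),φ(10)) = (5,6) ∈ E(G2) ✓
All 20 edges of G1 map to edges of G2, and |E(G1)| = |E(G2)| = 20, so φ is a bijection on edges as well as vertices. Hence G1 ≅ G2.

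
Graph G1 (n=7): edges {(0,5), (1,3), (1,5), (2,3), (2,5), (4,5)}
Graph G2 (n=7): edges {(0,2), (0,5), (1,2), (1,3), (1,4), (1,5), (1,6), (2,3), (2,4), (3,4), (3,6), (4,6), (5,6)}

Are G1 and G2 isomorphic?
No, not isomorphic

The graphs are NOT isomorphic.

Degrees in G1: deg(0)=1, deg(1)=2, deg(2)=2, deg(3)=2, deg(4)=1, deg(5)=4, deg(6)=0.
Sorted degree sequence of G1: [4, 2, 2, 2, 1, 1, 0].
Degrees in G2: deg(0)=2, deg(1)=5, deg(2)=4, deg(3)=4, deg(4)=4, deg(5)=3, deg(6)=4.
Sorted degree sequence of G2: [5, 4, 4, 4, 4, 3, 2].
The (sorted) degree sequence is an isomorphism invariant, so since G1 and G2 have different degree sequences they cannot be isomorphic.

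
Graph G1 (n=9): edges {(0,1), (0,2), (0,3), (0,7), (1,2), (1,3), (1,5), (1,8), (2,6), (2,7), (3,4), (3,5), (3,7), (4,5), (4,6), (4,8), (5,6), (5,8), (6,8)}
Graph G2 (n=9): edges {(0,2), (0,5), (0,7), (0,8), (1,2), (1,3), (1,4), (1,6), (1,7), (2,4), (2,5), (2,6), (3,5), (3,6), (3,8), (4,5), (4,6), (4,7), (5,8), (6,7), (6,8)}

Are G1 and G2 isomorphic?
No, not isomorphic

The graphs are NOT isomorphic.

Degrees in G1: deg(0)=4, deg(1)=5, deg(2)=4, deg(3)=5, deg(4)=4, deg(5)=5, deg(6)=4, deg(7)=3, deg(8)=4.
Sorted degree sequence of G1: [5, 5, 5, 4, 4, 4, 4, 4, 3].
Degrees in G2: deg(0)=4, deg(1)=5, deg(2)=5, deg(3)=4, deg(4)=5, deg(5)=5, deg(6)=6, deg(7)=4, deg(8)=4.
Sorted degree sequence of G2: [6, 5, 5, 5, 5, 4, 4, 4, 4].
The (sorted) degree sequence is an isomorphism invariant, so since G1 and G2 have different degree sequences they cannot be isomorphic.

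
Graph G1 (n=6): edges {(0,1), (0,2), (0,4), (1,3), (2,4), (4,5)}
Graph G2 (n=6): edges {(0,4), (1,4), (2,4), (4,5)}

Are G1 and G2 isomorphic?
No, not isomorphic

The graphs are NOT isomorphic.

Counting triangles (3-cliques): G1 has 1, G2 has 0.
Triangle count is an isomorphism invariant, so differing triangle counts rule out isomorphism.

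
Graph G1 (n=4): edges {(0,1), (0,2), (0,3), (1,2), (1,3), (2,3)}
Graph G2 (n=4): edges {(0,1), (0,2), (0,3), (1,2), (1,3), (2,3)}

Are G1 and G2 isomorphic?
Yes, isomorphic

The graphs are isomorphic.
One valid mapping φ: V(G1) → V(G2): 0→2, 1→0, 2→1, 3→3

Verify φ preserves adjacency — for each edge of G1, its image is an edge of G2:
  (0,1) → (φ(0),φ(1)) = (0,2) ∈ E(G2) ✓
  (0,2) → (φ(0),φ(2)) = (1,2) ∈ E(G2) ✓
  (0,3) → (φ(0),φ(3)) = (2,3) ∈ E(G2) ✓
  (1,2) → (φ(1),φ(2)) = (0,1) ∈ E(G2) ✓
  (1,3) → (φ(1),φ(3)) = (0,3) ∈ E(G2) ✓
  (2,3) → (φ(2),φ(3)) = (1,3) ∈ E(G2) ✓
All 6 edges of G1 map to edges of G2, and |E(G1)| = |E(G2)| = 6, so φ is a bijection on edges as well as vertices. Hence G1 ≅ G2.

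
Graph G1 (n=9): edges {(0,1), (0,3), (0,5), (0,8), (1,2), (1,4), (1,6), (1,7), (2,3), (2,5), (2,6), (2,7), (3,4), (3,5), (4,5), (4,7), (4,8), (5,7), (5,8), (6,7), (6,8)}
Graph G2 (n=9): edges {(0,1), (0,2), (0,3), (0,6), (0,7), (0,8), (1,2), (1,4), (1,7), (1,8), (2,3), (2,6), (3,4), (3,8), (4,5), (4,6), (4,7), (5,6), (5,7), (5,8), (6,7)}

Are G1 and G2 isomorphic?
Yes, isomorphic

The graphs are isomorphic.
One valid mapping φ: V(G1) → V(G2): 0→3, 1→4, 2→6, 3→2, 4→1, 5→0, 6→5, 7→7, 8→8

Verify φ preserves adjacency — for each edge of G1, its image is an edge of G2:
  (0,1) → (φ(0),φ(1)) = (3,4) ∈ E(G2) ✓
  (0,3) → (φ(0),φ(3)) = (2,3) ∈ E(G2) ✓
  (0,5) → (φ(0),φ(5)) = (0,3) ∈ E(G2) ✓
  (0,8) → (φ(0),φ(8)) = (3,8) ∈ E(G2) ✓
  (1,2) → (φ(1),φ(2)) = (4,6) ∈ E(G2) ✓
  (1,4) → (φ(1),φ(4)) = (1,4) ∈ E(G2) ✓
  (1,6) → (φ(1),φ(6)) = (4,5) ∈ E(G2) ✓
  (1,7) → (φ(1),φ(7)) = (4,7) ∈ E(G2) ✓
  (2,3) → (φ(2),φ(3)) = (2,6) ∈ E(G2) ✓
  (2,5) → (φ(2),φ(5)) = (0,6) ∈ E(G2) ✓
  (2,6) → (φ(2),φ(6)) = (5,6) ∈ E(G2) ✓
  (2,7) → (φ(2),φ(7)) = (6,7) ∈ E(G2) ✓
  (3,4) → (φ(3),φ(4)) = (1,2) ∈ E(G2) ✓
  (3,5) → (φ(3),φ(5)) = (0,2) ∈ E(G2) ✓
  (4,5) → (φ(4),φ(5)) = (0,1) ∈ E(G2) ✓
  (4,7) → (φ(4),φ(7)) = (1,7) ∈ E(G2) ✓
  (4,8) → (φ(4),φ(8)) = (1,8) ∈ E(G2) ✓
  (5,7) → (φ(5),φ(7)) = (0,7) ∈ E(G2) ✓
  (5,8) → (φ(5),φ(8)) = (0,8) ∈ E(G2) ✓
  (6,7) → (φ(6),φ(7)) = (5,7) ∈ E(G2) ✓
  (6,8) → (φ(6),φ(8)) = (5,8) ∈ E(G2) ✓
All 21 edges of G1 map to edges of G2, and |E(G1)| = |E(G2)| = 21, so φ is a bijection on edges as well as vertices. Hence G1 ≅ G2.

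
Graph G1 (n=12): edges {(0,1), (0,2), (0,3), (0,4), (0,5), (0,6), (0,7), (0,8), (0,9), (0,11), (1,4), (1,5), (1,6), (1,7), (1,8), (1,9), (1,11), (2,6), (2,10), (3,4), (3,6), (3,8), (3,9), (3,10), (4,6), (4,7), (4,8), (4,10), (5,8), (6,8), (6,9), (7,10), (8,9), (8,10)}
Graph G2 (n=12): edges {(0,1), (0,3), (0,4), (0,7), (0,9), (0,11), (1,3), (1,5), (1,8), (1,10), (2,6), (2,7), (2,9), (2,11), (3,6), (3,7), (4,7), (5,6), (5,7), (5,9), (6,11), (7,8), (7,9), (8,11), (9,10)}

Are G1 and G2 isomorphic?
No, not isomorphic

The graphs are NOT isomorphic.

Counting triangles (3-cliques): G1 has 37, G2 has 7.
Triangle count is an isomorphism invariant, so differing triangle counts rule out isomorphism.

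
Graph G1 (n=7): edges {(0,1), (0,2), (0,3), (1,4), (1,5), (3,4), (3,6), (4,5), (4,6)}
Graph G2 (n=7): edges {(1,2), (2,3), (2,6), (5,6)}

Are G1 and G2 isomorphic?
No, not isomorphic

The graphs are NOT isomorphic.

Connected components of G1: 1 component(s) with vertex sets [[0, 1, 2, 3, 4, 5, 6]], sizes [7].
Connected components of G2: 3 component(s) with vertex sets [[0], [4], [1, 2, 3, 5, 6]], sizes [1, 1, 5].
The number of connected components (and the multiset of component sizes) is an isomorphism invariant — an isomorphism maps each component of G1 bijectively onto a component of G2. Since G1 has 1 component(s) and G2 has 3, they cannot be isomorphic.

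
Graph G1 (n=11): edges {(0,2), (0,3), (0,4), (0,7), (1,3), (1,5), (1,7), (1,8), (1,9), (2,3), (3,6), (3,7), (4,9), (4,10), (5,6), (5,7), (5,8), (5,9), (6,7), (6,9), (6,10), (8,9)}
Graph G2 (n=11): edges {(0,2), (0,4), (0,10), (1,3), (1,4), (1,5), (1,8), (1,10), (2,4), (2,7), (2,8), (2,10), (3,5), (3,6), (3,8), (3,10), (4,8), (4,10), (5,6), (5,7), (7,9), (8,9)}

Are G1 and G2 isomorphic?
Yes, isomorphic

The graphs are isomorphic.
One valid mapping φ: V(G1) → V(G2): 0→5, 1→10, 2→6, 3→3, 4→7, 5→4, 6→8, 7→1, 8→0, 9→2, 10→9

Verify φ preserves adjacency — for each edge of G1, its image is an edge of G2:
  (0,2) → (φ(0),φ(2)) = (5,6) ∈ E(G2) ✓
  (0,3) → (φ(0),φ(3)) = (3,5) ∈ E(G2) ✓
  (0,4) → (φ(0),φ(4)) = (5,7) ∈ E(G2) ✓
  (0,7) → (φ(0),φ(7)) = (1,5) ∈ E(G2) ✓
  (1,3) → (φ(1),φ(3)) = (3,10) ∈ E(G2) ✓
  (1,5) → (φ(1),φ(5)) = (4,10) ∈ E(G2) ✓
  (1,7) → (φ(1),φ(7)) = (1,10) ∈ E(G2) ✓
  (1,8) → (φ(1),φ(8)) = (0,10) ∈ E(G2) ✓
  (1,9) → (φ(1),φ(9)) = (2,10) ∈ E(G2) ✓
  (2,3) → (φ(2),φ(3)) = (3,6) ∈ E(G2) ✓
  (3,6) → (φ(3),φ(6)) = (3,8) ∈ E(G2) ✓
  (3,7) → (φ(3),φ(7)) = (1,3) ∈ E(G2) ✓
  (4,9) → (φ(4),φ(9)) = (2,7) ∈ E(G2) ✓
  (4,10) → (φ(4),φ(10)) = (7,9) ∈ E(G2) ✓
  (5,6) → (φ(5),φ(6)) = (4,8) ∈ E(G2) ✓
  (5,7) → (φ(5),φ(7)) = (1,4) ∈ E(G2) ✓
  (5,8) → (φ(5),φ(8)) = (0,4) ∈ E(G2) ✓
  (5,9) → (φ(5),φ(9)) = (2,4) ∈ E(G2) ✓
  (6,7) → (φ(6),φ(7)) = (1,8) ∈ E(G2) ✓
  (6,9) → (φ(6),φ(9)) = (2,8) ∈ E(G2) ✓
  (6,10) → (φ(6),φ(10)) = (8,9) ∈ E(G2) ✓
  (8,9) → (φ(8),φ(9)) = (0,2) ∈ E(G2) ✓
All 22 edges of G1 map to edges of G2, and |E(G1)| = |E(G2)| = 22, so φ is a bijection on edges as well as vertices. Hence G1 ≅ G2.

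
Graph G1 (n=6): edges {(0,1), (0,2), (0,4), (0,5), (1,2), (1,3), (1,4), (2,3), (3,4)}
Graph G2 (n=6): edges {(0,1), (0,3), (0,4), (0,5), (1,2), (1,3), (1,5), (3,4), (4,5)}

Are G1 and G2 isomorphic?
Yes, isomorphic

The graphs are isomorphic.
One valid mapping φ: V(G1) → V(G2): 0→1, 1→0, 2→5, 3→4, 4→3, 5→2

Verify φ preserves adjacency — for each edge of G1, its image is an edge of G2:
  (0,1) → (φ(0),φ(1)) = (0,1) ∈ E(G2) ✓
  (0,2) → (φ(0),φ(2)) = (1,5) ∈ E(G2) ✓
  (0,4) → (φ(0),φ(4)) = (1,3) ∈ E(G2) ✓
  (0,5) → (φ(0),φ(5)) = (1,2) ∈ E(G2) ✓
  (1,2) → (φ(1),φ(2)) = (0,5) ∈ E(G2) ✓
  (1,3) → (φ(1),φ(3)) = (0,4) ∈ E(G2) ✓
  (1,4) → (φ(1),φ(4)) = (0,3) ∈ E(G2) ✓
  (2,3) → (φ(2),φ(3)) = (4,5) ∈ E(G2) ✓
  (3,4) → (φ(3),φ(4)) = (3,4) ∈ E(G2) ✓
All 9 edges of G1 map to edges of G2, and |E(G1)| = |E(G2)| = 9, so φ is a bijection on edges as well as vertices. Hence G1 ≅ G2.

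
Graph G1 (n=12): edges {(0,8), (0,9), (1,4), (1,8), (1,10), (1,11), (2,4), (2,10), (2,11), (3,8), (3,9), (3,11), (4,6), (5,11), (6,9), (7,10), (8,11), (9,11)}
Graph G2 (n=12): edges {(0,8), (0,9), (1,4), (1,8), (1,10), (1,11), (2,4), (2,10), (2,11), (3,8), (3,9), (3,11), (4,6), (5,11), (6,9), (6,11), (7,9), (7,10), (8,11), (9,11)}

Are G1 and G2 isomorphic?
No, not isomorphic

The graphs are NOT isomorphic.

Counting edges: G1 has 18 edge(s); G2 has 20 edge(s).
Edge count is an isomorphism invariant (a bijection on vertices induces a bijection on edges), so differing edge counts rule out isomorphism.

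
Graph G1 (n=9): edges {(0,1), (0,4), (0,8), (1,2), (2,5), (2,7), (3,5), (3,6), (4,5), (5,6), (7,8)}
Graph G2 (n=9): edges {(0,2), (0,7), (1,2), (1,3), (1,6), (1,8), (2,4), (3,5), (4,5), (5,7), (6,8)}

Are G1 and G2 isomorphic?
Yes, isomorphic

The graphs are isomorphic.
One valid mapping φ: V(G1) → V(G2): 0→5, 1→4, 2→2, 3→8, 4→3, 5→1, 6→6, 7→0, 8→7

Verify φ preserves adjacency — for each edge of G1, its image is an edge of G2:
  (0,1) → (φ(0),φ(1)) = (4,5) ∈ E(G2) ✓
  (0,4) → (φ(0),φ(4)) = (3,5) ∈ E(G2) ✓
  (0,8) → (φ(0),φ(8)) = (5,7) ∈ E(G2) ✓
  (1,2) → (φ(1),φ(2)) = (2,4) ∈ E(G2) ✓
  (2,5) → (φ(2),φ(5)) = (1,2) ∈ E(G2) ✓
  (2,7) → (φ(2),φ(7)) = (0,2) ∈ E(G2) ✓
  (3,5) → (φ(3),φ(5)) = (1,8) ∈ E(G2) ✓
  (3,6) → (φ(3),φ(6)) = (6,8) ∈ E(G2) ✓
  (4,5) → (φ(4),φ(5)) = (1,3) ∈ E(G2) ✓
  (5,6) → (φ(5),φ(6)) = (1,6) ∈ E(G2) ✓
  (7,8) → (φ(7),φ(8)) = (0,7) ∈ E(G2) ✓
All 11 edges of G1 map to edges of G2, and |E(G1)| = |E(G2)| = 11, so φ is a bijection on edges as well as vertices. Hence G1 ≅ G2.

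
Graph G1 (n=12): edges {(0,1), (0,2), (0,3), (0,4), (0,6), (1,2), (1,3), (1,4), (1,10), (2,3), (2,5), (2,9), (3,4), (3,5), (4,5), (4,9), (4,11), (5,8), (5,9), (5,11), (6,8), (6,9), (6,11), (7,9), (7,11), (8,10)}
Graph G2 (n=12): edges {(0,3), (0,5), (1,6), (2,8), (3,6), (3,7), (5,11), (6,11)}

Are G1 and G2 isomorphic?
No, not isomorphic

The graphs are NOT isomorphic.

Connected components of G1: 1 component(s) with vertex sets [[0, 1, 2, 3, 4, 5, 6, 7, 8, 9, 10, 11]], sizes [12].
Connected components of G2: 5 component(s) with vertex sets [[4], [9], [10], [2, 8], [0, 1, 3, 5, 6, 7, 11]], sizes [1, 1, 1, 2, 7].
The number of connected components (and the multiset of component sizes) is an isomorphism invariant — an isomorphism maps each component of G1 bijectively onto a component of G2. Since G1 has 1 component(s) and G2 has 5, they cannot be isomorphic.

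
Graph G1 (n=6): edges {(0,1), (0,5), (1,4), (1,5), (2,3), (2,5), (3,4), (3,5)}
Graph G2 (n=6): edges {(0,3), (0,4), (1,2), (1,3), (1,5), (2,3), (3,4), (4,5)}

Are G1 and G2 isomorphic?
Yes, isomorphic

The graphs are isomorphic.
One valid mapping φ: V(G1) → V(G2): 0→0, 1→4, 2→2, 3→1, 4→5, 5→3

Verify φ preserves adjacency — for each edge of G1, its image is an edge of G2:
  (0,1) → (φ(0),φ(1)) = (0,4) ∈ E(G2) ✓
  (0,5) → (φ(0),φ(5)) = (0,3) ∈ E(G2) ✓
  (1,4) → (φ(1),φ(4)) = (4,5) ∈ E(G2) ✓
  (1,5) → (φ(1),φ(5)) = (3,4) ∈ E(G2) ✓
  (2,3) → (φ(2),φ(3)) = (1,2) ∈ E(G2) ✓
  (2,5) → (φ(2),φ(5)) = (2,3) ∈ E(G2) ✓
  (3,4) → (φ(3),φ(4)) = (1,5) ∈ E(G2) ✓
  (3,5) → (φ(3),φ(5)) = (1,3) ∈ E(G2) ✓
All 8 edges of G1 map to edges of G2, and |E(G1)| = |E(G2)| = 8, so φ is a bijection on edges as well as vertices. Hence G1 ≅ G2.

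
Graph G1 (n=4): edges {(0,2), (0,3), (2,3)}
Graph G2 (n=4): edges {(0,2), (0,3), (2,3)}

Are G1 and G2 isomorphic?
Yes, isomorphic

The graphs are isomorphic.
One valid mapping φ: V(G1) → V(G2): 0→3, 1→1, 2→2, 3→0

Verify φ preserves adjacency — for each edge of G1, its image is an edge of G2:
  (0,2) → (φ(0),φ(2)) = (2,3) ∈ E(G2) ✓
  (0,3) → (φ(0),φ(3)) = (0,3) ∈ E(G2) ✓
  (2,3) → (φ(2),φ(3)) = (0,2) ∈ E(G2) ✓
All 3 edges of G1 map to edges of G2, and |E(G1)| = |E(G2)| = 3, so φ is a bijection on edges as well as vertices. Hence G1 ≅ G2.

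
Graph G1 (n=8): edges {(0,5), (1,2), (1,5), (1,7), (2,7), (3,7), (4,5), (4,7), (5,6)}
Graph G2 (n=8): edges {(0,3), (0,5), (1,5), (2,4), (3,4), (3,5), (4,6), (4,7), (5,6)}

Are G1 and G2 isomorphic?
Yes, isomorphic

The graphs are isomorphic.
One valid mapping φ: V(G1) → V(G2): 0→2, 1→3, 2→0, 3→1, 4→6, 5→4, 6→7, 7→5

Verify φ preserves adjacency — for each edge of G1, its image is an edge of G2:
  (0,5) → (φ(0),φ(5)) = (2,4) ∈ E(G2) ✓
  (1,2) → (φ(1),φ(2)) = (0,3) ∈ E(G2) ✓
  (1,5) → (φ(1),φ(5)) = (3,4) ∈ E(G2) ✓
  (1,7) → (φ(1),φ(7)) = (3,5) ∈ E(G2) ✓
  (2,7) → (φ(2),φ(7)) = (0,5) ∈ E(G2) ✓
  (3,7) → (φ(3),φ(7)) = (1,5) ∈ E(G2) ✓
  (4,5) → (φ(4),φ(5)) = (4,6) ∈ E(G2) ✓
  (4,7) → (φ(4),φ(7)) = (5,6) ∈ E(G2) ✓
  (5,6) → (φ(5),φ(6)) = (4,7) ∈ E(G2) ✓
All 9 edges of G1 map to edges of G2, and |E(G1)| = |E(G2)| = 9, so φ is a bijection on edges as well as vertices. Hence G1 ≅ G2.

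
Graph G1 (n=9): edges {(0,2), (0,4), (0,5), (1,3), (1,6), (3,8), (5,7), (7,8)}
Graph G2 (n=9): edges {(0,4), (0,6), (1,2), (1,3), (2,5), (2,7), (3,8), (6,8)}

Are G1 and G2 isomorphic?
Yes, isomorphic

The graphs are isomorphic.
One valid mapping φ: V(G1) → V(G2): 0→2, 1→0, 2→5, 3→6, 4→7, 5→1, 6→4, 7→3, 8→8

Verify φ preserves adjacency — for each edge of G1, its image is an edge of G2:
  (0,2) → (φ(0),φ(2)) = (2,5) ∈ E(G2) ✓
  (0,4) → (φ(0),φ(4)) = (2,7) ∈ E(G2) ✓
  (0,5) → (φ(0),φ(5)) = (1,2) ∈ E(G2) ✓
  (1,3) → (φ(1),φ(3)) = (0,6) ∈ E(G2) ✓
  (1,6) → (φ(1),φ(6)) = (0,4) ∈ E(G2) ✓
  (3,8) → (φ(3),φ(8)) = (6,8) ∈ E(G2) ✓
  (5,7) → (φ(5),φ(7)) = (1,3) ∈ E(G2) ✓
  (7,8) → (φ(7),φ(8)) = (3,8) ∈ E(G2) ✓
All 8 edges of G1 map to edges of G2, and |E(G1)| = |E(G2)| = 8, so φ is a bijection on edges as well as vertices. Hence G1 ≅ G2.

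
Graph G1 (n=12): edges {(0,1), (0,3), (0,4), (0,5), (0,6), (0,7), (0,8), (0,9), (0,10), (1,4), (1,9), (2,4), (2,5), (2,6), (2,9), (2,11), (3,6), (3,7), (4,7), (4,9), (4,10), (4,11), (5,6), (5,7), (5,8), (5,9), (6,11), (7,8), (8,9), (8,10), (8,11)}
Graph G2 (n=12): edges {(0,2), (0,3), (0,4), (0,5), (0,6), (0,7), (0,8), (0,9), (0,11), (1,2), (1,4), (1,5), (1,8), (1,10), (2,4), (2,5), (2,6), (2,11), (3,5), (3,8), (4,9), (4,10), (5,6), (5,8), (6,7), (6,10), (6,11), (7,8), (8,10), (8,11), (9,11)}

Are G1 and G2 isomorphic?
Yes, isomorphic

The graphs are isomorphic.
One valid mapping φ: V(G1) → V(G2): 0→0, 1→3, 2→1, 3→9, 4→8, 5→2, 6→4, 7→11, 8→6, 9→5, 10→7, 11→10

Verify φ preserves adjacency — for each edge of G1, its image is an edge of G2:
  (0,1) → (φ(0),φ(1)) = (0,3) ∈ E(G2) ✓
  (0,3) → (φ(0),φ(3)) = (0,9) ∈ E(G2) ✓
  (0,4) → (φ(0),φ(4)) = (0,8) ∈ E(G2) ✓
  (0,5) → (φ(0),φ(5)) = (0,2) ∈ E(G2) ✓
  (0,6) → (φ(0),φ(6)) = (0,4) ∈ E(G2) ✓
  (0,7) → (φ(0),φ(7)) = (0,11) ∈ E(G2) ✓
  (0,8) → (φ(0),φ(8)) = (0,6) ∈ E(G2) ✓
  (0,9) → (φ(0),φ(9)) = (0,5) ∈ E(G2) ✓
  (0,10) → (φ(0),φ(10)) = (0,7) ∈ E(G2) ✓
  (1,4) → (φ(1),φ(4)) = (3,8) ∈ E(G2) ✓
  (1,9) → (φ(1),φ(9)) = (3,5) ∈ E(G2) ✓
  (2,4) → (φ(2),φ(4)) = (1,8) ∈ E(G2) ✓
  (2,5) → (φ(2),φ(5)) = (1,2) ∈ E(G2) ✓
  (2,6) → (φ(2),φ(6)) = (1,4) ∈ E(G2) ✓
  (2,9) → (φ(2),φ(9)) = (1,5) ∈ E(G2) ✓
  (2,11) → (φ(2),φ(11)) = (1,10) ∈ E(G2) ✓
  (3,6) → (φ(3),φ(6)) = (4,9) ∈ E(G2) ✓
  (3,7) → (φ(3),φ(7)) = (9,11) ∈ E(G2) ✓
  (4,7) → (φ(4),φ(7)) = (8,11) ∈ E(G2) ✓
  (4,9) → (φ(4),φ(9)) = (5,8) ∈ E(G2) ✓
  (4,10) → (φ(4),φ(10)) = (7,8) ∈ E(G2) ✓
  (4,11) → (φ(4),φ(11)) = (8,10) ∈ E(G2) ✓
  (5,6) → (φ(5),φ(6)) = (2,4) ∈ E(G2) ✓
  (5,7) → (φ(5),φ(7)) = (2,11) ∈ E(G2) ✓
  (5,8) → (φ(5),φ(8)) = (2,6) ∈ E(G2) ✓
  (5,9) → (φ(5),φ(9)) = (2,5) ∈ E(G2) ✓
  (6,11) → (φ(6),φ(11)) = (4,10) ∈ E(G2) ✓
  (7,8) → (φ(7),φ(8)) = (6,11) ∈ E(G2) ✓
  (8,9) → (φ(8),φ(9)) = (5,6) ∈ E(G2) ✓
  (8,10) → (φ(8),φ(10)) = (6,7) ∈ E(G2) ✓
  (8,11) → (φ(8),φ(11)) = (6,10) ∈ E(G2) ✓
All 31 edges of G1 map to edges of G2, and |E(G1)| = |E(G2)| = 31, so φ is a bijection on edges as well as vertices. Hence G1 ≅ G2.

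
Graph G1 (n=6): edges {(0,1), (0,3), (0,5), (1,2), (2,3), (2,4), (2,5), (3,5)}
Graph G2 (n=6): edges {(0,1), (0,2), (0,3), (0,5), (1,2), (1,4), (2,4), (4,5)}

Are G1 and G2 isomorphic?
Yes, isomorphic

The graphs are isomorphic.
One valid mapping φ: V(G1) → V(G2): 0→4, 1→5, 2→0, 3→1, 4→3, 5→2

Verify φ preserves adjacency — for each edge of G1, its image is an edge of G2:
  (0,1) → (φ(0),φ(1)) = (4,5) ∈ E(G2) ✓
  (0,3) → (φ(0),φ(3)) = (1,4) ∈ E(G2) ✓
  (0,5) → (φ(0),φ(5)) = (2,4) ∈ E(G2) ✓
  (1,2) → (φ(1),φ(2)) = (0,5) ∈ E(G2) ✓
  (2,3) → (φ(2),φ(3)) = (0,1) ∈ E(G2) ✓
  (2,4) → (φ(2),φ(4)) = (0,3) ∈ E(G2) ✓
  (2,5) → (φ(2),φ(5)) = (0,2) ∈ E(G2) ✓
  (3,5) → (φ(3),φ(5)) = (1,2) ∈ E(G2) ✓
All 8 edges of G1 map to edges of G2, and |E(G1)| = |E(G2)| = 8, so φ is a bijection on edges as well as vertices. Hence G1 ≅ G2.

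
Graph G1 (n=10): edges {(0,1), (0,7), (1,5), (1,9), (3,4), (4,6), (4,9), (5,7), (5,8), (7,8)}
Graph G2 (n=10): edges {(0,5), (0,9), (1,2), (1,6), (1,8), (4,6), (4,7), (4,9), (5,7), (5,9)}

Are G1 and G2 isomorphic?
Yes, isomorphic

The graphs are isomorphic.
One valid mapping φ: V(G1) → V(G2): 0→7, 1→4, 2→3, 3→8, 4→1, 5→9, 6→2, 7→5, 8→0, 9→6

Verify φ preserves adjacency — for each edge of G1, its image is an edge of G2:
  (0,1) → (φ(0),φ(1)) = (4,7) ∈ E(G2) ✓
  (0,7) → (φ(0),φ(7)) = (5,7) ∈ E(G2) ✓
  (1,5) → (φ(1),φ(5)) = (4,9) ∈ E(G2) ✓
  (1,9) → (φ(1),φ(9)) = (4,6) ∈ E(G2) ✓
  (3,4) → (φ(3),φ(4)) = (1,8) ∈ E(G2) ✓
  (4,6) → (φ(4),φ(6)) = (1,2) ∈ E(G2) ✓
  (4,9) → (φ(4),φ(9)) = (1,6) ∈ E(G2) ✓
  (5,7) → (φ(5),φ(7)) = (5,9) ∈ E(G2) ✓
  (5,8) → (φ(5),φ(8)) = (0,9) ∈ E(G2) ✓
  (7,8) → (φ(7),φ(8)) = (0,5) ∈ E(G2) ✓
All 10 edges of G1 map to edges of G2, and |E(G1)| = |E(G2)| = 10, so φ is a bijection on edges as well as vertices. Hence G1 ≅ G2.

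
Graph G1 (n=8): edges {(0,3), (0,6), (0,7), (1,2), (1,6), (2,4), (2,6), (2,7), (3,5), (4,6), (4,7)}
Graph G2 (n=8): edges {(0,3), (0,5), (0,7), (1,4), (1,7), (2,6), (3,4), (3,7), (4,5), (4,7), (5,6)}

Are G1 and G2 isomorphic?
Yes, isomorphic

The graphs are isomorphic.
One valid mapping φ: V(G1) → V(G2): 0→5, 1→1, 2→7, 3→6, 4→3, 5→2, 6→4, 7→0

Verify φ preserves adjacency — for each edge of G1, its image is an edge of G2:
  (0,3) → (φ(0),φ(3)) = (5,6) ∈ E(G2) ✓
  (0,6) → (φ(0),φ(6)) = (4,5) ∈ E(G2) ✓
  (0,7) → (φ(0),φ(7)) = (0,5) ∈ E(G2) ✓
  (1,2) → (φ(1),φ(2)) = (1,7) ∈ E(G2) ✓
  (1,6) → (φ(1),φ(6)) = (1,4) ∈ E(G2) ✓
  (2,4) → (φ(2),φ(4)) = (3,7) ∈ E(G2) ✓
  (2,6) → (φ(2),φ(6)) = (4,7) ∈ E(G2) ✓
  (2,7) → (φ(2),φ(7)) = (0,7) ∈ E(G2) ✓
  (3,5) → (φ(3),φ(5)) = (2,6) ∈ E(G2) ✓
  (4,6) → (φ(4),φ(6)) = (3,4) ∈ E(G2) ✓
  (4,7) → (φ(4),φ(7)) = (0,3) ∈ E(G2) ✓
All 11 edges of G1 map to edges of G2, and |E(G1)| = |E(G2)| = 11, so φ is a bijection on edges as well as vertices. Hence G1 ≅ G2.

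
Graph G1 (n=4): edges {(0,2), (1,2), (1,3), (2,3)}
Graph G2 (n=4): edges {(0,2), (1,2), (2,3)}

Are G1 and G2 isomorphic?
No, not isomorphic

The graphs are NOT isomorphic.

Counting edges: G1 has 4 edge(s); G2 has 3 edge(s).
Edge count is an isomorphism invariant (a bijection on vertices induces a bijection on edges), so differing edge counts rule out isomorphism.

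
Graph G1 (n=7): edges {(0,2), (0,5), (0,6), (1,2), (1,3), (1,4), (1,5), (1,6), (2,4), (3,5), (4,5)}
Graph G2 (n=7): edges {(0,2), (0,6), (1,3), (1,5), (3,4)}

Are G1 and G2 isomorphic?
No, not isomorphic

The graphs are NOT isomorphic.

Degrees in G1: deg(0)=3, deg(1)=5, deg(2)=3, deg(3)=2, deg(4)=3, deg(5)=4, deg(6)=2.
Sorted degree sequence of G1: [5, 4, 3, 3, 3, 2, 2].
Degrees in G2: deg(0)=2, deg(1)=2, deg(2)=1, deg(3)=2, deg(4)=1, deg(5)=1, deg(6)=1.
Sorted degree sequence of G2: [2, 2, 2, 1, 1, 1, 1].
The (sorted) degree sequence is an isomorphism invariant, so since G1 and G2 have different degree sequences they cannot be isomorphic.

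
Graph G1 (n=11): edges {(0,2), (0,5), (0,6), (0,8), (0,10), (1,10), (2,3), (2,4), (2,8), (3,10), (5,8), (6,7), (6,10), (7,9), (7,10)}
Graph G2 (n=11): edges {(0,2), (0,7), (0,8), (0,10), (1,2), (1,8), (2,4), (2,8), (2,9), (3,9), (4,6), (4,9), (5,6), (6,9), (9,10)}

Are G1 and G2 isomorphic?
Yes, isomorphic

The graphs are isomorphic.
One valid mapping φ: V(G1) → V(G2): 0→2, 1→3, 2→0, 3→10, 4→7, 5→1, 6→4, 7→6, 8→8, 9→5, 10→9

Verify φ preserves adjacency — for each edge of G1, its image is an edge of G2:
  (0,2) → (φ(0),φ(2)) = (0,2) ∈ E(G2) ✓
  (0,5) → (φ(0),φ(5)) = (1,2) ∈ E(G2) ✓
  (0,6) → (φ(0),φ(6)) = (2,4) ∈ E(G2) ✓
  (0,8) → (φ(0),φ(8)) = (2,8) ∈ E(G2) ✓
  (0,10) → (φ(0),φ(10)) = (2,9) ∈ E(G2) ✓
  (1,10) → (φ(1),φ(10)) = (3,9) ∈ E(G2) ✓
  (2,3) → (φ(2),φ(3)) = (0,10) ∈ E(G2) ✓
  (2,4) → (φ(2),φ(4)) = (0,7) ∈ E(G2) ✓
  (2,8) → (φ(2),φ(8)) = (0,8) ∈ E(G2) ✓
  (3,10) → (φ(3),φ(10)) = (9,10) ∈ E(G2) ✓
  (5,8) → (φ(5),φ(8)) = (1,8) ∈ E(G2) ✓
  (6,7) → (φ(6),φ(7)) = (4,6) ∈ E(G2) ✓
  (6,10) → (φ(6),φ(10)) = (4,9) ∈ E(G2) ✓
  (7,9) → (φ(7),φ(9)) = (5,6) ∈ E(G2) ✓
  (7,10) → (φ(7),φ(10)) = (6,9) ∈ E(G2) ✓
All 15 edges of G1 map to edges of G2, and |E(G1)| = |E(G2)| = 15, so φ is a bijection on edges as well as vertices. Hence G1 ≅ G2.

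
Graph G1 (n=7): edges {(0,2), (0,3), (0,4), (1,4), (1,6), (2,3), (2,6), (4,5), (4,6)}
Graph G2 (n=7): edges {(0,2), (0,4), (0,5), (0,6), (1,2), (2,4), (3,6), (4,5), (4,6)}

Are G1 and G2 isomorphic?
No, not isomorphic

The graphs are NOT isomorphic.

Counting triangles (3-cliques): G1 has 2, G2 has 3.
Triangle count is an isomorphism invariant, so differing triangle counts rule out isomorphism.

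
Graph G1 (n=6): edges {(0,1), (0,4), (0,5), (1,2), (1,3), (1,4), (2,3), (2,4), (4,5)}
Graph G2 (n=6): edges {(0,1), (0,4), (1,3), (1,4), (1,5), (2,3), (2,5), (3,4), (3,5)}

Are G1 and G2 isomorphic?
Yes, isomorphic

The graphs are isomorphic.
One valid mapping φ: V(G1) → V(G2): 0→5, 1→1, 2→4, 3→0, 4→3, 5→2

Verify φ preserves adjacency — for each edge of G1, its image is an edge of G2:
  (0,1) → (φ(0),φ(1)) = (1,5) ∈ E(G2) ✓
  (0,4) → (φ(0),φ(4)) = (3,5) ∈ E(G2) ✓
  (0,5) → (φ(0),φ(5)) = (2,5) ∈ E(G2) ✓
  (1,2) → (φ(1),φ(2)) = (1,4) ∈ E(G2) ✓
  (1,3) → (φ(1),φ(3)) = (0,1) ∈ E(G2) ✓
  (1,4) → (φ(1),φ(4)) = (1,3) ∈ E(G2) ✓
  (2,3) → (φ(2),φ(3)) = (0,4) ∈ E(G2) ✓
  (2,4) → (φ(2),φ(4)) = (3,4) ∈ E(G2) ✓
  (4,5) → (φ(4),φ(5)) = (2,3) ∈ E(G2) ✓
All 9 edges of G1 map to edges of G2, and |E(G1)| = |E(G2)| = 9, so φ is a bijection on edges as well as vertices. Hence G1 ≅ G2.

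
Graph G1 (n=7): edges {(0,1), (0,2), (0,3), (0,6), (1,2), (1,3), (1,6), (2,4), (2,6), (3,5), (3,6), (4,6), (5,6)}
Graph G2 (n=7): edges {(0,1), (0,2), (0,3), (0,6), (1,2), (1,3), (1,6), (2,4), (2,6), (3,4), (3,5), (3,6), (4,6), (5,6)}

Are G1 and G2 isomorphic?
No, not isomorphic

The graphs are NOT isomorphic.

Counting edges: G1 has 13 edge(s); G2 has 14 edge(s).
Edge count is an isomorphism invariant (a bijection on vertices induces a bijection on edges), so differing edge counts rule out isomorphism.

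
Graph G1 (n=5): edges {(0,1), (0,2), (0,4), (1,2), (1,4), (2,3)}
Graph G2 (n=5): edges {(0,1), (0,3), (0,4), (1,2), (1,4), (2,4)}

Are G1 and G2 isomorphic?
Yes, isomorphic

The graphs are isomorphic.
One valid mapping φ: V(G1) → V(G2): 0→4, 1→1, 2→0, 3→3, 4→2

Verify φ preserves adjacency — for each edge of G1, its image is an edge of G2:
  (0,1) → (φ(0),φ(1)) = (1,4) ∈ E(G2) ✓
  (0,2) → (φ(0),φ(2)) = (0,4) ∈ E(G2) ✓
  (0,4) → (φ(0),φ(4)) = (2,4) ∈ E(G2) ✓
  (1,2) → (φ(1),φ(2)) = (0,1) ∈ E(G2) ✓
  (1,4) → (φ(1),φ(4)) = (1,2) ∈ E(G2) ✓
  (2,3) → (φ(2),φ(3)) = (0,3) ∈ E(G2) ✓
All 6 edges of G1 map to edges of G2, and |E(G1)| = |E(G2)| = 6, so φ is a bijection on edges as well as vertices. Hence G1 ≅ G2.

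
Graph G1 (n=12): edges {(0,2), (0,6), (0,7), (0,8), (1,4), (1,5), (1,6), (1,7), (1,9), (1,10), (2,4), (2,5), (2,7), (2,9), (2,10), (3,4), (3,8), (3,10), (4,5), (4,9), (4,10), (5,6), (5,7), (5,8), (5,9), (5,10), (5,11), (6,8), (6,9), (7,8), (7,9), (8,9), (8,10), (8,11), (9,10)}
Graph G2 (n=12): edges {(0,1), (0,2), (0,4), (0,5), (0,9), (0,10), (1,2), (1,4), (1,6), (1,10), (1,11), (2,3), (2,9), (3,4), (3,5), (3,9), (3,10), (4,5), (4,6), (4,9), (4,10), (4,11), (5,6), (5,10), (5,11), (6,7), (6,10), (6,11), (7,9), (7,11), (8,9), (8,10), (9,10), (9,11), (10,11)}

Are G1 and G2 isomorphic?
Yes, isomorphic

The graphs are isomorphic.
One valid mapping φ: V(G1) → V(G2): 0→2, 1→5, 2→1, 3→7, 4→6, 5→10, 6→3, 7→0, 8→9, 9→4, 10→11, 11→8

Verify φ preserves adjacency — for each edge of G1, its image is an edge of G2:
  (0,2) → (φ(0),φ(2)) = (1,2) ∈ E(G2) ✓
  (0,6) → (φ(0),φ(6)) = (2,3) ∈ E(G2) ✓
  (0,7) → (φ(0),φ(7)) = (0,2) ∈ E(G2) ✓
  (0,8) → (φ(0),φ(8)) = (2,9) ∈ E(G2) ✓
  (1,4) → (φ(1),φ(4)) = (5,6) ∈ E(G2) ✓
  (1,5) → (φ(1),φ(5)) = (5,10) ∈ E(G2) ✓
  (1,6) → (φ(1),φ(6)) = (3,5) ∈ E(G2) ✓
  (1,7) → (φ(1),φ(7)) = (0,5) ∈ E(G2) ✓
  (1,9) → (φ(1),φ(9)) = (4,5) ∈ E(G2) ✓
  (1,10) → (φ(1),φ(10)) = (5,11) ∈ E(G2) ✓
  (2,4) → (φ(2),φ(4)) = (1,6) ∈ E(G2) ✓
  (2,5) → (φ(2),φ(5)) = (1,10) ∈ E(G2) ✓
  (2,7) → (φ(2),φ(7)) = (0,1) ∈ E(G2) ✓
  (2,9) → (φ(2),φ(9)) = (1,4) ∈ E(G2) ✓
  (2,10) → (φ(2),φ(10)) = (1,11) ∈ E(G2) ✓
  (3,4) → (φ(3),φ(4)) = (6,7) ∈ E(G2) ✓
  (3,8) → (φ(3),φ(8)) = (7,9) ∈ E(G2) ✓
  (3,10) → (φ(3),φ(10)) = (7,11) ∈ E(G2) ✓
  (4,5) → (φ(4),φ(5)) = (6,10) ∈ E(G2) ✓
  (4,9) → (φ(4),φ(9)) = (4,6) ∈ E(G2) ✓
  (4,10) → (φ(4),φ(10)) = (6,11) ∈ E(G2) ✓
  (5,6) → (φ(5),φ(6)) = (3,10) ∈ E(G2) ✓
  (5,7) → (φ(5),φ(7)) = (0,10) ∈ E(G2) ✓
  (5,8) → (φ(5),φ(8)) = (9,10) ∈ E(G2) ✓
  (5,9) → (φ(5),φ(9)) = (4,10) ∈ E(G2) ✓
  (5,10) → (φ(5),φ(10)) = (10,11) ∈ E(G2) ✓
  (5,11) → (φ(5),φ(11)) = (8,10) ∈ E(G2) ✓
  (6,8) → (φ(6),φ(8)) = (3,9) ∈ E(G2) ✓
  (6,9) → (φ(6),φ(9)) = (3,4) ∈ E(G2) ✓
  (7,8) → (φ(7),φ(8)) = (0,9) ∈ E(G2) ✓
  (7,9) → (φ(7),φ(9)) = (0,4) ∈ E(G2) ✓
  (8,9) → (φ(8),φ(9)) = (4,9) ∈ E(G2) ✓
  (8,10) → (φ(8),φ(10)) = (9,11) ∈ E(G2) ✓
  (8,11) → (φ(8),φ(11)) = (8,9) ∈ E(G2) ✓
  (9,10) → (φ(9),φ(10)) = (4,11) ∈ E(G2) ✓
All 35 edges of G1 map to edges of G2, and |E(G1)| = |E(G2)| = 35, so φ is a bijection on edges as well as vertices. Hence G1 ≅ G2.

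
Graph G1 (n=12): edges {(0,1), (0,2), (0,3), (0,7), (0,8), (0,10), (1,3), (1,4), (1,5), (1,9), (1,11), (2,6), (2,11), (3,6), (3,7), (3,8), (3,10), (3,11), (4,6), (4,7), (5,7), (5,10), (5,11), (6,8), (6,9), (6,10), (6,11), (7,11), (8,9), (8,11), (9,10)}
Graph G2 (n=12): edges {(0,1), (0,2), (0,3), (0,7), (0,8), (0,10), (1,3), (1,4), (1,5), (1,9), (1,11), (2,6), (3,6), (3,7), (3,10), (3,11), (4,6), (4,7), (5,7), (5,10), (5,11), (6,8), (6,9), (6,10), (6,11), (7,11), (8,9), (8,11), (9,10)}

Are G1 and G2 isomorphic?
No, not isomorphic

The graphs are NOT isomorphic.

Counting edges: G1 has 31 edge(s); G2 has 29 edge(s).
Edge count is an isomorphism invariant (a bijection on vertices induces a bijection on edges), so differing edge counts rule out isomorphism.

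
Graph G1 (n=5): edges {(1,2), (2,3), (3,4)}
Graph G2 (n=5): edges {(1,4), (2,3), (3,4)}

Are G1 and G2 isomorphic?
Yes, isomorphic

The graphs are isomorphic.
One valid mapping φ: V(G1) → V(G2): 0→0, 1→2, 2→3, 3→4, 4→1

Verify φ preserves adjacency — for each edge of G1, its image is an edge of G2:
  (1,2) → (φ(1),φ(2)) = (2,3) ∈ E(G2) ✓
  (2,3) → (φ(2),φ(3)) = (3,4) ∈ E(G2) ✓
  (3,4) → (φ(3),φ(4)) = (1,4) ∈ E(G2) ✓
All 3 edges of G1 map to edges of G2, and |E(G1)| = |E(G2)| = 3, so φ is a bijection on edges as well as vertices. Hence G1 ≅ G2.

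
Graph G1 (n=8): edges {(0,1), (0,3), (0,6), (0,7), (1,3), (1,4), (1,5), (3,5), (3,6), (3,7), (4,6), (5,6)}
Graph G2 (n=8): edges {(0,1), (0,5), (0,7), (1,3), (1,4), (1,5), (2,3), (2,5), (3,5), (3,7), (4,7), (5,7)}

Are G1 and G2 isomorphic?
Yes, isomorphic

The graphs are isomorphic.
One valid mapping φ: V(G1) → V(G2): 0→3, 1→7, 2→6, 3→5, 4→4, 5→0, 6→1, 7→2

Verify φ preserves adjacency — for each edge of G1, its image is an edge of G2:
  (0,1) → (φ(0),φ(1)) = (3,7) ∈ E(G2) ✓
  (0,3) → (φ(0),φ(3)) = (3,5) ∈ E(G2) ✓
  (0,6) → (φ(0),φ(6)) = (1,3) ∈ E(G2) ✓
  (0,7) → (φ(0),φ(7)) = (2,3) ∈ E(G2) ✓
  (1,3) → (φ(1),φ(3)) = (5,7) ∈ E(G2) ✓
  (1,4) → (φ(1),φ(4)) = (4,7) ∈ E(G2) ✓
  (1,5) → (φ(1),φ(5)) = (0,7) ∈ E(G2) ✓
  (3,5) → (φ(3),φ(5)) = (0,5) ∈ E(G2) ✓
  (3,6) → (φ(3),φ(6)) = (1,5) ∈ E(G2) ✓
  (3,7) → (φ(3),φ(7)) = (2,5) ∈ E(G2) ✓
  (4,6) → (φ(4),φ(6)) = (1,4) ∈ E(G2) ✓
  (5,6) → (φ(5),φ(6)) = (0,1) ∈ E(G2) ✓
All 12 edges of G1 map to edges of G2, and |E(G1)| = |E(G2)| = 12, so φ is a bijection on edges as well as vertices. Hence G1 ≅ G2.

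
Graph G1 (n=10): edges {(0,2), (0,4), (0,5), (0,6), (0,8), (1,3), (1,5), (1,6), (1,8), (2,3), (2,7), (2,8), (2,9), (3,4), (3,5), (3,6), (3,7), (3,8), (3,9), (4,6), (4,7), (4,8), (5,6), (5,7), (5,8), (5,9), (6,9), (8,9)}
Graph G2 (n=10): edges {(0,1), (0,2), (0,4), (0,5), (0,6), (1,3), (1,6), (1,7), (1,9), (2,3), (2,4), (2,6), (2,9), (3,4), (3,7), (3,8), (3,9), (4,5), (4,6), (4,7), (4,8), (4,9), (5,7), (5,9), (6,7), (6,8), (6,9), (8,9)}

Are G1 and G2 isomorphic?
Yes, isomorphic

The graphs are isomorphic.
One valid mapping φ: V(G1) → V(G2): 0→1, 1→8, 2→0, 3→4, 4→7, 5→9, 6→3, 7→5, 8→6, 9→2

Verify φ preserves adjacency — for each edge of G1, its image is an edge of G2:
  (0,2) → (φ(0),φ(2)) = (0,1) ∈ E(G2) ✓
  (0,4) → (φ(0),φ(4)) = (1,7) ∈ E(G2) ✓
  (0,5) → (φ(0),φ(5)) = (1,9) ∈ E(G2) ✓
  (0,6) → (φ(0),φ(6)) = (1,3) ∈ E(G2) ✓
  (0,8) → (φ(0),φ(8)) = (1,6) ∈ E(G2) ✓
  (1,3) → (φ(1),φ(3)) = (4,8) ∈ E(G2) ✓
  (1,5) → (φ(1),φ(5)) = (8,9) ∈ E(G2) ✓
  (1,6) → (φ(1),φ(6)) = (3,8) ∈ E(G2) ✓
  (1,8) → (φ(1),φ(8)) = (6,8) ∈ E(G2) ✓
  (2,3) → (φ(2),φ(3)) = (0,4) ∈ E(G2) ✓
  (2,7) → (φ(2),φ(7)) = (0,5) ∈ E(G2) ✓
  (2,8) → (φ(2),φ(8)) = (0,6) ∈ E(G2) ✓
  (2,9) → (φ(2),φ(9)) = (0,2) ∈ E(G2) ✓
  (3,4) → (φ(3),φ(4)) = (4,7) ∈ E(G2) ✓
  (3,5) → (φ(3),φ(5)) = (4,9) ∈ E(G2) ✓
  (3,6) → (φ(3),φ(6)) = (3,4) ∈ E(G2) ✓
  (3,7) → (φ(3),φ(7)) = (4,5) ∈ E(G2) ✓
  (3,8) → (φ(3),φ(8)) = (4,6) ∈ E(G2) ✓
  (3,9) → (φ(3),φ(9)) = (2,4) ∈ E(G2) ✓
  (4,6) → (φ(4),φ(6)) = (3,7) ∈ E(G2) ✓
  (4,7) → (φ(4),φ(7)) = (5,7) ∈ E(G2) ✓
  (4,8) → (φ(4),φ(8)) = (6,7) ∈ E(G2) ✓
  (5,6) → (φ(5),φ(6)) = (3,9) ∈ E(G2) ✓
  (5,7) → (φ(5),φ(7)) = (5,9) ∈ E(G2) ✓
  (5,8) → (φ(5),φ(8)) = (6,9) ∈ E(G2) ✓
  (5,9) → (φ(5),φ(9)) = (2,9) ∈ E(G2) ✓
  (6,9) → (φ(6),φ(9)) = (2,3) ∈ E(G2) ✓
  (8,9) → (φ(8),φ(9)) = (2,6) ∈ E(G2) ✓
All 28 edges of G1 map to edges of G2, and |E(G1)| = |E(G2)| = 28, so φ is a bijection on edges as well as vertices. Hence G1 ≅ G2.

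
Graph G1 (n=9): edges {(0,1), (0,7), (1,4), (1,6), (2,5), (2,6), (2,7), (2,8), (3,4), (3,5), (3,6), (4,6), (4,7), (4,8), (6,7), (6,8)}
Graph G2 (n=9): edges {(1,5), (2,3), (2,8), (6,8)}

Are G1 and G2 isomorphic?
No, not isomorphic

The graphs are NOT isomorphic.

Connected components of G1: 1 component(s) with vertex sets [[0, 1, 2, 3, 4, 5, 6, 7, 8]], sizes [9].
Connected components of G2: 5 component(s) with vertex sets [[0], [4], [7], [1, 5], [2, 3, 6, 8]], sizes [1, 1, 1, 2, 4].
The number of connected components (and the multiset of component sizes) is an isomorphism invariant — an isomorphism maps each component of G1 bijectively onto a component of G2. Since G1 has 1 component(s) and G2 has 5, they cannot be isomorphic.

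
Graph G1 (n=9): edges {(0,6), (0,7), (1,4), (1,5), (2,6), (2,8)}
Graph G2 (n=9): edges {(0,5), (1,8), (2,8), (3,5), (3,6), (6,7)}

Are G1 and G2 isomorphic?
Yes, isomorphic

The graphs are isomorphic.
One valid mapping φ: V(G1) → V(G2): 0→6, 1→8, 2→5, 3→4, 4→1, 5→2, 6→3, 7→7, 8→0

Verify φ preserves adjacency — for each edge of G1, its image is an edge of G2:
  (0,6) → (φ(0),φ(6)) = (3,6) ∈ E(G2) ✓
  (0,7) → (φ(0),φ(7)) = (6,7) ∈ E(G2) ✓
  (1,4) → (φ(1),φ(4)) = (1,8) ∈ E(G2) ✓
  (1,5) → (φ(1),φ(5)) = (2,8) ∈ E(G2) ✓
  (2,6) → (φ(2),φ(6)) = (3,5) ∈ E(G2) ✓
  (2,8) → (φ(2),φ(8)) = (0,5) ∈ E(G2) ✓
All 6 edges of G1 map to edges of G2, and |E(G1)| = |E(G2)| = 6, so φ is a bijection on edges as well as vertices. Hence G1 ≅ G2.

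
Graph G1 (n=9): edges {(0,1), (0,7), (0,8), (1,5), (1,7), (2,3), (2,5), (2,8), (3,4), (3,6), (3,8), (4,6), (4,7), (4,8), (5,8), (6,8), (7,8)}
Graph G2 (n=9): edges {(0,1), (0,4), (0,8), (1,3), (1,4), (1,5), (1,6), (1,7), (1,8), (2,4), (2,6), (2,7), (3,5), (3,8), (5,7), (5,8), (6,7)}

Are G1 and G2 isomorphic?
Yes, isomorphic

The graphs are isomorphic.
One valid mapping φ: V(G1) → V(G2): 0→6, 1→2, 2→0, 3→8, 4→5, 5→4, 6→3, 7→7, 8→1

Verify φ preserves adjacency — for each edge of G1, its image is an edge of G2:
  (0,1) → (φ(0),φ(1)) = (2,6) ∈ E(G2) ✓
  (0,7) → (φ(0),φ(7)) = (6,7) ∈ E(G2) ✓
  (0,8) → (φ(0),φ(8)) = (1,6) ∈ E(G2) ✓
  (1,5) → (φ(1),φ(5)) = (2,4) ∈ E(G2) ✓
  (1,7) → (φ(1),φ(7)) = (2,7) ∈ E(G2) ✓
  (2,3) → (φ(2),φ(3)) = (0,8) ∈ E(G2) ✓
  (2,5) → (φ(2),φ(5)) = (0,4) ∈ E(G2) ✓
  (2,8) → (φ(2),φ(8)) = (0,1) ∈ E(G2) ✓
  (3,4) → (φ(3),φ(4)) = (5,8) ∈ E(G2) ✓
  (3,6) → (φ(3),φ(6)) = (3,8) ∈ E(G2) ✓
  (3,8) → (φ(3),φ(8)) = (1,8) ∈ E(G2) ✓
  (4,6) → (φ(4),φ(6)) = (3,5) ∈ E(G2) ✓
  (4,7) → (φ(4),φ(7)) = (5,7) ∈ E(G2) ✓
  (4,8) → (φ(4),φ(8)) = (1,5) ∈ E(G2) ✓
  (5,8) → (φ(5),φ(8)) = (1,4) ∈ E(G2) ✓
  (6,8) → (φ(6),φ(8)) = (1,3) ∈ E(G2) ✓
  (7,8) → (φ(7),φ(8)) = (1,7) ∈ E(G2) ✓
All 17 edges of G1 map to edges of G2, and |E(G1)| = |E(G2)| = 17, so φ is a bijection on edges as well as vertices. Hence G1 ≅ G2.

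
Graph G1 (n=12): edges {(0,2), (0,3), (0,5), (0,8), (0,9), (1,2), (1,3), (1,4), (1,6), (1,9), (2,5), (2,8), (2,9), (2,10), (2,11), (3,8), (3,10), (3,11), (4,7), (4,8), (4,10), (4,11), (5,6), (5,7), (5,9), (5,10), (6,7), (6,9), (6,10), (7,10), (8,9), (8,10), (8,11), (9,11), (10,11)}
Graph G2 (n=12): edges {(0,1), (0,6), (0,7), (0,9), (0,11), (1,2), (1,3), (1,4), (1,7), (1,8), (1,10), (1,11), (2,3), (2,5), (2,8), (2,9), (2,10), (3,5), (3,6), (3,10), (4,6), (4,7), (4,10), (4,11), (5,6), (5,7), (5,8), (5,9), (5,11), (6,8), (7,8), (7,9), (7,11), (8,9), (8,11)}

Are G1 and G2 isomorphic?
Yes, isomorphic

The graphs are isomorphic.
One valid mapping φ: V(G1) → V(G2): 0→9, 1→6, 2→8, 3→0, 4→4, 5→2, 6→3, 7→10, 8→7, 9→5, 10→1, 11→11

Verify φ preserves adjacency — for each edge of G1, its image is an edge of G2:
  (0,2) → (φ(0),φ(2)) = (8,9) ∈ E(G2) ✓
  (0,3) → (φ(0),φ(3)) = (0,9) ∈ E(G2) ✓
  (0,5) → (φ(0),φ(5)) = (2,9) ∈ E(G2) ✓
  (0,8) → (φ(0),φ(8)) = (7,9) ∈ E(G2) ✓
  (0,9) → (φ(0),φ(9)) = (5,9) ∈ E(G2) ✓
  (1,2) → (φ(1),φ(2)) = (6,8) ∈ E(G2) ✓
  (1,3) → (φ(1),φ(3)) = (0,6) ∈ E(G2) ✓
  (1,4) → (φ(1),φ(4)) = (4,6) ∈ E(G2) ✓
  (1,6) → (φ(1),φ(6)) = (3,6) ∈ E(G2) ✓
  (1,9) → (φ(1),φ(9)) = (5,6) ∈ E(G2) ✓
  (2,5) → (φ(2),φ(5)) = (2,8) ∈ E(G2) ✓
  (2,8) → (φ(2),φ(8)) = (7,8) ∈ E(G2) ✓
  (2,9) → (φ(2),φ(9)) = (5,8) ∈ E(G2) ✓
  (2,10) → (φ(2),φ(10)) = (1,8) ∈ E(G2) ✓
  (2,11) → (φ(2),φ(11)) = (8,11) ∈ E(G2) ✓
  (3,8) → (φ(3),φ(8)) = (0,7) ∈ E(G2) ✓
  (3,10) → (φ(3),φ(10)) = (0,1) ∈ E(G2) ✓
  (3,11) → (φ(3),φ(11)) = (0,11) ∈ E(G2) ✓
  (4,7) → (φ(4),φ(7)) = (4,10) ∈ E(G2) ✓
  (4,8) → (φ(4),φ(8)) = (4,7) ∈ E(G2) ✓
  (4,10) → (φ(4),φ(10)) = (1,4) ∈ E(G2) ✓
  (4,11) → (φ(4),φ(11)) = (4,11) ∈ E(G2) ✓
  (5,6) → (φ(5),φ(6)) = (2,3) ∈ E(G2) ✓
  (5,7) → (φ(5),φ(7)) = (2,10) ∈ E(G2) ✓
  (5,9) → (φ(5),φ(9)) = (2,5) ∈ E(G2) ✓
  (5,10) → (φ(5),φ(10)) = (1,2) ∈ E(G2) ✓
  (6,7) → (φ(6),φ(7)) = (3,10) ∈ E(G2) ✓
  (6,9) → (φ(6),φ(9)) = (3,5) ∈ E(G2) ✓
  (6,10) → (φ(6),φ(10)) = (1,3) ∈ E(G2) ✓
  (7,10) → (φ(7),φ(10)) = (1,10) ∈ E(G2) ✓
  (8,9) → (φ(8),φ(9)) = (5,7) ∈ E(G2) ✓
  (8,10) → (φ(8),φ(10)) = (1,7) ∈ E(G2) ✓
  (8,11) → (φ(8),φ(11)) = (7,11) ∈ E(G2) ✓
  (9,11) → (φ(9),φ(11)) = (5,11) ∈ E(G2) ✓
  (10,11) → (φ(10),φ(11)) = (1,11) ∈ E(G2) ✓
All 35 edges of G1 map to edges of G2, and |E(G1)| = |E(G2)| = 35, so φ is a bijection on edges as well as vertices. Hence G1 ≅ G2.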